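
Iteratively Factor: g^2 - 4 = (g + 2)*(g - 2)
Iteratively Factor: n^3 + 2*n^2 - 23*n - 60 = (n - 5)*(n^2 + 7*n + 12) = (n - 5)*(n + 3)*(n + 4)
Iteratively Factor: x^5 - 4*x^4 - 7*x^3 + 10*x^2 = (x)*(x^4 - 4*x^3 - 7*x^2 + 10*x) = x*(x + 2)*(x^3 - 6*x^2 + 5*x) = x*(x - 1)*(x + 2)*(x^2 - 5*x) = x^2*(x - 1)*(x + 2)*(x - 5)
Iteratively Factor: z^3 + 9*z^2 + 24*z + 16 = (z + 4)*(z^2 + 5*z + 4) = (z + 1)*(z + 4)*(z + 4)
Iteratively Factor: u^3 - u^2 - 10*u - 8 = (u + 1)*(u^2 - 2*u - 8) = (u + 1)*(u + 2)*(u - 4)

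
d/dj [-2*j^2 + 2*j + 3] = 2 - 4*j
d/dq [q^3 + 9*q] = 3*q^2 + 9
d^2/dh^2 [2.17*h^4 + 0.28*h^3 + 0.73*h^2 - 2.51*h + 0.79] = 26.04*h^2 + 1.68*h + 1.46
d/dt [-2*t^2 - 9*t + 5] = -4*t - 9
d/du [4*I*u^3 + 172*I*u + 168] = I*(12*u^2 + 172)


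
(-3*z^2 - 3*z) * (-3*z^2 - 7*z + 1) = 9*z^4 + 30*z^3 + 18*z^2 - 3*z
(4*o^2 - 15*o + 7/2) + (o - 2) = 4*o^2 - 14*o + 3/2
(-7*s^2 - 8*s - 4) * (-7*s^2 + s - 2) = 49*s^4 + 49*s^3 + 34*s^2 + 12*s + 8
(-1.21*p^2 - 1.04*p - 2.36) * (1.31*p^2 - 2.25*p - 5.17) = -1.5851*p^4 + 1.3601*p^3 + 5.5041*p^2 + 10.6868*p + 12.2012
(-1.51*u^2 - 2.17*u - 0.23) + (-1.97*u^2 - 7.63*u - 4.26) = -3.48*u^2 - 9.8*u - 4.49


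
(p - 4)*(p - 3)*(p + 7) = p^3 - 37*p + 84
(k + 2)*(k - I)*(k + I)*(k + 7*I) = k^4 + 2*k^3 + 7*I*k^3 + k^2 + 14*I*k^2 + 2*k + 7*I*k + 14*I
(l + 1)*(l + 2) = l^2 + 3*l + 2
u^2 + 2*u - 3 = (u - 1)*(u + 3)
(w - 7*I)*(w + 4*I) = w^2 - 3*I*w + 28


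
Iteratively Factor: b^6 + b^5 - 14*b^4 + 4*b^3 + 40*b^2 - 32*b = (b + 2)*(b^5 - b^4 - 12*b^3 + 28*b^2 - 16*b) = (b - 2)*(b + 2)*(b^4 + b^3 - 10*b^2 + 8*b) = b*(b - 2)*(b + 2)*(b^3 + b^2 - 10*b + 8) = b*(b - 2)*(b - 1)*(b + 2)*(b^2 + 2*b - 8) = b*(b - 2)^2*(b - 1)*(b + 2)*(b + 4)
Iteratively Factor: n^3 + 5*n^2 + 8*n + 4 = (n + 1)*(n^2 + 4*n + 4) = (n + 1)*(n + 2)*(n + 2)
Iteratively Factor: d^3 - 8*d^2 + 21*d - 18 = (d - 2)*(d^2 - 6*d + 9) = (d - 3)*(d - 2)*(d - 3)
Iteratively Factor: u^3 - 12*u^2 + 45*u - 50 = (u - 2)*(u^2 - 10*u + 25) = (u - 5)*(u - 2)*(u - 5)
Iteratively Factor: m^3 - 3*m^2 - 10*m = (m)*(m^2 - 3*m - 10) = m*(m + 2)*(m - 5)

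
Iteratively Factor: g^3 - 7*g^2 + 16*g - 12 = (g - 3)*(g^2 - 4*g + 4) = (g - 3)*(g - 2)*(g - 2)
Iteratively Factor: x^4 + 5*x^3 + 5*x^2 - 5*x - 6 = (x + 3)*(x^3 + 2*x^2 - x - 2) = (x + 2)*(x + 3)*(x^2 - 1) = (x + 1)*(x + 2)*(x + 3)*(x - 1)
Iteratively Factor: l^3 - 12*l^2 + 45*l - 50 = (l - 5)*(l^2 - 7*l + 10) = (l - 5)*(l - 2)*(l - 5)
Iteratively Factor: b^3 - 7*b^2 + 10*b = (b)*(b^2 - 7*b + 10) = b*(b - 5)*(b - 2)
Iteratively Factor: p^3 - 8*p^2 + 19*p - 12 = (p - 3)*(p^2 - 5*p + 4) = (p - 3)*(p - 1)*(p - 4)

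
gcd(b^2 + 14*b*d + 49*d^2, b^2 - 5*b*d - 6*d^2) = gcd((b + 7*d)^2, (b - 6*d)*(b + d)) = 1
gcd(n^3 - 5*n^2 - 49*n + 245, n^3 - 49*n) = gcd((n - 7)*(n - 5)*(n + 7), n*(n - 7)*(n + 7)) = n^2 - 49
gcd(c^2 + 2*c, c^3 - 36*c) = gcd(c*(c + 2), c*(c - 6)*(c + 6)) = c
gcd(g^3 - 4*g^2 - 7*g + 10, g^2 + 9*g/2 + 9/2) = 1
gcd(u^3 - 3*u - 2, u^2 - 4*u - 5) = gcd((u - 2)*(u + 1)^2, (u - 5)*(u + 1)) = u + 1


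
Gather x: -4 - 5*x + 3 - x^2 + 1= -x^2 - 5*x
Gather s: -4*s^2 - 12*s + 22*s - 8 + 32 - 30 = -4*s^2 + 10*s - 6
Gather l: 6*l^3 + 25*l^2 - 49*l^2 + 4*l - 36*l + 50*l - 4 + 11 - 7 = 6*l^3 - 24*l^2 + 18*l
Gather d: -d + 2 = 2 - d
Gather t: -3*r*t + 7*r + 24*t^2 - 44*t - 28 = 7*r + 24*t^2 + t*(-3*r - 44) - 28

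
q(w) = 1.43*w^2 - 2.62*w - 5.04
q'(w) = 2.86*w - 2.62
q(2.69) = -1.74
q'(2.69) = 5.07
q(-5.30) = 49.01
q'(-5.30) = -17.78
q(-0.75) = -2.27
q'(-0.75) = -4.76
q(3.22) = 1.35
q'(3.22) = 6.59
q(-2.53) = 10.74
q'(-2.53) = -9.86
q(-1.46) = 1.83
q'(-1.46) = -6.80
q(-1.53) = 2.32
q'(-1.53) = -7.00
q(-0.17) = -4.55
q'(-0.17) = -3.11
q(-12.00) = 232.32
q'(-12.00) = -36.94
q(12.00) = 169.44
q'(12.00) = 31.70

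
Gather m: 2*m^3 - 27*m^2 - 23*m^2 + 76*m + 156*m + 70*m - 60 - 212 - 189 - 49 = 2*m^3 - 50*m^2 + 302*m - 510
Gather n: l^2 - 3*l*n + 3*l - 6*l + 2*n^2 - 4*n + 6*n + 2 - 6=l^2 - 3*l + 2*n^2 + n*(2 - 3*l) - 4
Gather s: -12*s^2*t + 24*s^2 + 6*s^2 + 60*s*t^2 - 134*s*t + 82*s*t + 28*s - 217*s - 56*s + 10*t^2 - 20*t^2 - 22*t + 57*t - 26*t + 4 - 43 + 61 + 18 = s^2*(30 - 12*t) + s*(60*t^2 - 52*t - 245) - 10*t^2 + 9*t + 40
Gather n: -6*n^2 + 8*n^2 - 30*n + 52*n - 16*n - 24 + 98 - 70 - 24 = 2*n^2 + 6*n - 20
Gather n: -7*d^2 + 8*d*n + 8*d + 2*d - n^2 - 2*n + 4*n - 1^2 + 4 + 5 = -7*d^2 + 10*d - n^2 + n*(8*d + 2) + 8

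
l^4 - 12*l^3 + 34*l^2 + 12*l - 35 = (l - 7)*(l - 5)*(l - 1)*(l + 1)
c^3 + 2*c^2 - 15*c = c*(c - 3)*(c + 5)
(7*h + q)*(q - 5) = 7*h*q - 35*h + q^2 - 5*q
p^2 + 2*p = p*(p + 2)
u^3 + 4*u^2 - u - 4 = (u - 1)*(u + 1)*(u + 4)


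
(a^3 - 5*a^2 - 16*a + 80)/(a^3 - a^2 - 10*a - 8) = (a^2 - a - 20)/(a^2 + 3*a + 2)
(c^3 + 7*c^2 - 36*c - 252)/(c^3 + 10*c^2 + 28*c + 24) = (c^2 + c - 42)/(c^2 + 4*c + 4)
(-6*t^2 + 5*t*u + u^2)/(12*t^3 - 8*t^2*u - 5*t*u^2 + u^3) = (-6*t - u)/(12*t^2 + 4*t*u - u^2)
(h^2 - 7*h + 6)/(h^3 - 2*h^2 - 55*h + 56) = (h - 6)/(h^2 - h - 56)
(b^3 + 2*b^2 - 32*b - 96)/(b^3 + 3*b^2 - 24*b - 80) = (b - 6)/(b - 5)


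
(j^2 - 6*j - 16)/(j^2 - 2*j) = (j^2 - 6*j - 16)/(j*(j - 2))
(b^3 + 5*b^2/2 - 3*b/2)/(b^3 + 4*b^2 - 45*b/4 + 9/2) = 2*b*(b + 3)/(2*b^2 + 9*b - 18)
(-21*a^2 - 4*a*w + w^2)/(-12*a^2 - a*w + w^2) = (-7*a + w)/(-4*a + w)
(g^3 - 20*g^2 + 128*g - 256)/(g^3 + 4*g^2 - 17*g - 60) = (g^2 - 16*g + 64)/(g^2 + 8*g + 15)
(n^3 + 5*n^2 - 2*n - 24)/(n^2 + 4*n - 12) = (n^2 + 7*n + 12)/(n + 6)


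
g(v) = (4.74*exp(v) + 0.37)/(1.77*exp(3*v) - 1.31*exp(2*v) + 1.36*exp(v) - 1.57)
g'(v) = (4.74*exp(v) + 0.37)*(-5.31*exp(3*v) + 2.62*exp(2*v) - 1.36*exp(v))/(1.77*exp(3*v) - 1.31*exp(2*v) + 1.36*exp(v) - 1.57)^2 + 4.74*exp(v)/(1.77*exp(3*v) - 1.31*exp(2*v) + 1.36*exp(v) - 1.57)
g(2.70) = 0.01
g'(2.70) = -0.03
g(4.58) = 0.00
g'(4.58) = -0.00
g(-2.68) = -0.47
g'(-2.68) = -0.25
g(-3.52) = -0.33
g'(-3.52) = -0.10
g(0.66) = 1.06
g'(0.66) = -2.68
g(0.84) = 0.69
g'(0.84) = -1.62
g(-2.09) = -0.67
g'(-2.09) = -0.48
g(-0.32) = -6.40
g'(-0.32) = -23.40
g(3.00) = 0.01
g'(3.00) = -0.01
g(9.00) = 0.00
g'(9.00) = 0.00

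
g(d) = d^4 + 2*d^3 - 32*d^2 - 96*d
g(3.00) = -441.00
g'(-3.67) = 21.97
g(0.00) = 0.00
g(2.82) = -417.10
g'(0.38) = -119.23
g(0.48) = -53.18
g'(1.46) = -164.20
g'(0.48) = -124.90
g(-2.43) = 50.49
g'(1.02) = -150.79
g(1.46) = -197.60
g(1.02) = -128.01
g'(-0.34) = -73.70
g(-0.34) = 28.88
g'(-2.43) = 37.55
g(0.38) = -40.97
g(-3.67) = 3.86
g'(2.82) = -139.06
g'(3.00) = -126.00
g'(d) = 4*d^3 + 6*d^2 - 64*d - 96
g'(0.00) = -96.00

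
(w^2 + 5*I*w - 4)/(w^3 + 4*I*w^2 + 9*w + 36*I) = (w + I)/(w^2 + 9)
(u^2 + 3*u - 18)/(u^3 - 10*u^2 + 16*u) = (u^2 + 3*u - 18)/(u*(u^2 - 10*u + 16))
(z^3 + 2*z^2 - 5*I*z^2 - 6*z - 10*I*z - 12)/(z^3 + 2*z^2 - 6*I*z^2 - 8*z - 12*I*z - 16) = (z - 3*I)/(z - 4*I)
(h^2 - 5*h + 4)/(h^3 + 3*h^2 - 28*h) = (h - 1)/(h*(h + 7))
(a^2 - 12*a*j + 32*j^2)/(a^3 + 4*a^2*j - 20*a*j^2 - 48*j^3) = (a - 8*j)/(a^2 + 8*a*j + 12*j^2)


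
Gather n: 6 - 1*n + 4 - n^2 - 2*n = -n^2 - 3*n + 10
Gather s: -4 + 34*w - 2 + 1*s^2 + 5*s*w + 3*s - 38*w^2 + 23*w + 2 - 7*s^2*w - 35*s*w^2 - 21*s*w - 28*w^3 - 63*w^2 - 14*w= s^2*(1 - 7*w) + s*(-35*w^2 - 16*w + 3) - 28*w^3 - 101*w^2 + 43*w - 4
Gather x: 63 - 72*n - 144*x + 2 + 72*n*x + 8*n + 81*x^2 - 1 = -64*n + 81*x^2 + x*(72*n - 144) + 64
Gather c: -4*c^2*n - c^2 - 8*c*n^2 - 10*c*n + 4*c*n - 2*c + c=c^2*(-4*n - 1) + c*(-8*n^2 - 6*n - 1)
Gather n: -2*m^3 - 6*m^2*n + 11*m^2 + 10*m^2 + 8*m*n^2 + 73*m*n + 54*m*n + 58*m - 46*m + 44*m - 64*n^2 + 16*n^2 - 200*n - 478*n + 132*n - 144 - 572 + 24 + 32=-2*m^3 + 21*m^2 + 56*m + n^2*(8*m - 48) + n*(-6*m^2 + 127*m - 546) - 660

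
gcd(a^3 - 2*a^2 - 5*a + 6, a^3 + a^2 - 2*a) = a^2 + a - 2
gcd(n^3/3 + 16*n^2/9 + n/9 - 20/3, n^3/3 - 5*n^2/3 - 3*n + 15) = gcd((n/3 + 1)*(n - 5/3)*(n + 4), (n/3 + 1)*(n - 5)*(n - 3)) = n + 3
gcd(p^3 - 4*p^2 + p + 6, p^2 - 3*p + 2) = p - 2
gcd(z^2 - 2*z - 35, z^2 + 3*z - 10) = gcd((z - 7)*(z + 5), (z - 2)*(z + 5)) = z + 5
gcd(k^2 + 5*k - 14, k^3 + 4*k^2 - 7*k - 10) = k - 2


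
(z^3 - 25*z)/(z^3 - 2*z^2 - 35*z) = (z - 5)/(z - 7)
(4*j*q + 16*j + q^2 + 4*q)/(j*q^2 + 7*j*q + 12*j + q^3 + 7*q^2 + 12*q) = (4*j + q)/(j*q + 3*j + q^2 + 3*q)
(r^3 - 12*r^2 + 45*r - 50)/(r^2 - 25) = (r^2 - 7*r + 10)/(r + 5)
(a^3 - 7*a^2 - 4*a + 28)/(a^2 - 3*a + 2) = (a^2 - 5*a - 14)/(a - 1)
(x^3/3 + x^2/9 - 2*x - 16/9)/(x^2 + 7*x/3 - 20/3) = (3*x^3 + x^2 - 18*x - 16)/(3*(3*x^2 + 7*x - 20))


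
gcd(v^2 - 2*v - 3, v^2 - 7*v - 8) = v + 1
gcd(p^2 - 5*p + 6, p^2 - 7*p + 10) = p - 2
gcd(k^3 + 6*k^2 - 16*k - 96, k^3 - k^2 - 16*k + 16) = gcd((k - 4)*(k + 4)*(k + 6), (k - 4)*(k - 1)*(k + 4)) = k^2 - 16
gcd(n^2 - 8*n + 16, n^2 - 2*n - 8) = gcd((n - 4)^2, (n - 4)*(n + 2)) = n - 4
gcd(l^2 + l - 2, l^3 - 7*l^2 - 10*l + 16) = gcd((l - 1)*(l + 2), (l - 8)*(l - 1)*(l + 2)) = l^2 + l - 2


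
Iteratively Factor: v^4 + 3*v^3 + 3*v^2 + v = (v + 1)*(v^3 + 2*v^2 + v) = (v + 1)^2*(v^2 + v) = v*(v + 1)^2*(v + 1)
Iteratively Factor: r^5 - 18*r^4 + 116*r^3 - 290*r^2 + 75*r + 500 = (r - 5)*(r^4 - 13*r^3 + 51*r^2 - 35*r - 100) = (r - 5)*(r - 4)*(r^3 - 9*r^2 + 15*r + 25) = (r - 5)^2*(r - 4)*(r^2 - 4*r - 5) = (r - 5)^2*(r - 4)*(r + 1)*(r - 5)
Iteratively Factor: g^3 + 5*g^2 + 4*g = (g)*(g^2 + 5*g + 4) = g*(g + 1)*(g + 4)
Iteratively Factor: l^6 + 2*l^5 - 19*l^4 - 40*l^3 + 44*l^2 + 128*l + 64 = (l + 1)*(l^5 + l^4 - 20*l^3 - 20*l^2 + 64*l + 64) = (l + 1)*(l + 2)*(l^4 - l^3 - 18*l^2 + 16*l + 32) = (l + 1)^2*(l + 2)*(l^3 - 2*l^2 - 16*l + 32) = (l - 2)*(l + 1)^2*(l + 2)*(l^2 - 16) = (l - 4)*(l - 2)*(l + 1)^2*(l + 2)*(l + 4)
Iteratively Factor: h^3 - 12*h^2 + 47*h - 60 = (h - 4)*(h^2 - 8*h + 15) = (h - 4)*(h - 3)*(h - 5)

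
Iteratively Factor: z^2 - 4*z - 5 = (z + 1)*(z - 5)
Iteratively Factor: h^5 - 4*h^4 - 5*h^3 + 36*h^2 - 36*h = (h + 3)*(h^4 - 7*h^3 + 16*h^2 - 12*h) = (h - 3)*(h + 3)*(h^3 - 4*h^2 + 4*h) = h*(h - 3)*(h + 3)*(h^2 - 4*h + 4) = h*(h - 3)*(h - 2)*(h + 3)*(h - 2)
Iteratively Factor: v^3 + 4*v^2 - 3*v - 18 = (v + 3)*(v^2 + v - 6) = (v + 3)^2*(v - 2)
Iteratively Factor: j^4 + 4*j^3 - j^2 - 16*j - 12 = (j + 2)*(j^3 + 2*j^2 - 5*j - 6) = (j + 1)*(j + 2)*(j^2 + j - 6) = (j + 1)*(j + 2)*(j + 3)*(j - 2)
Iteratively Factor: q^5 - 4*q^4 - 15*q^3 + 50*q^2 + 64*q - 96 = (q + 3)*(q^4 - 7*q^3 + 6*q^2 + 32*q - 32) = (q + 2)*(q + 3)*(q^3 - 9*q^2 + 24*q - 16) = (q - 1)*(q + 2)*(q + 3)*(q^2 - 8*q + 16) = (q - 4)*(q - 1)*(q + 2)*(q + 3)*(q - 4)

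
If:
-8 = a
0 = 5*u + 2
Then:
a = -8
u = -2/5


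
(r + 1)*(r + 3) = r^2 + 4*r + 3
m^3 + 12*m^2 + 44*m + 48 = (m + 2)*(m + 4)*(m + 6)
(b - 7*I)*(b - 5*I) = b^2 - 12*I*b - 35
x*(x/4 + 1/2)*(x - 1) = x^3/4 + x^2/4 - x/2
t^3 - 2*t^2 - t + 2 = (t - 2)*(t - 1)*(t + 1)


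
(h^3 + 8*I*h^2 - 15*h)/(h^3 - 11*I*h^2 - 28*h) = (-h^2 - 8*I*h + 15)/(-h^2 + 11*I*h + 28)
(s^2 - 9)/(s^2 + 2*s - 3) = (s - 3)/(s - 1)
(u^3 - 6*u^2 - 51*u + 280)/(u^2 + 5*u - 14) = (u^2 - 13*u + 40)/(u - 2)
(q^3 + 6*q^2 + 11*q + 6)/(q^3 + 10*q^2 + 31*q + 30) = (q + 1)/(q + 5)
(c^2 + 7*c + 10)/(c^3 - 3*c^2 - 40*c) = (c + 2)/(c*(c - 8))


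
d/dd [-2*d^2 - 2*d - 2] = -4*d - 2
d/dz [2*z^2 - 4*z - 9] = 4*z - 4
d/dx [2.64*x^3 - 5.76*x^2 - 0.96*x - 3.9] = 7.92*x^2 - 11.52*x - 0.96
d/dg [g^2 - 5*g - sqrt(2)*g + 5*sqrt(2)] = 2*g - 5 - sqrt(2)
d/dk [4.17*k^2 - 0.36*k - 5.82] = 8.34*k - 0.36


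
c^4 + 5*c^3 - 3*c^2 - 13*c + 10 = (c - 1)^2*(c + 2)*(c + 5)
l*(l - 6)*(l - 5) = l^3 - 11*l^2 + 30*l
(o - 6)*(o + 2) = o^2 - 4*o - 12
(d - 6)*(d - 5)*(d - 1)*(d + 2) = d^4 - 10*d^3 + 17*d^2 + 52*d - 60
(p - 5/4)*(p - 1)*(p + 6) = p^3 + 15*p^2/4 - 49*p/4 + 15/2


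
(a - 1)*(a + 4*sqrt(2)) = a^2 - a + 4*sqrt(2)*a - 4*sqrt(2)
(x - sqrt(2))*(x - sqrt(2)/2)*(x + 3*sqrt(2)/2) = x^3 - 7*x/2 + 3*sqrt(2)/2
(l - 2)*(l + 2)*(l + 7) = l^3 + 7*l^2 - 4*l - 28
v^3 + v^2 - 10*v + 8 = (v - 2)*(v - 1)*(v + 4)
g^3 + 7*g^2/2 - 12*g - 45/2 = (g - 3)*(g + 3/2)*(g + 5)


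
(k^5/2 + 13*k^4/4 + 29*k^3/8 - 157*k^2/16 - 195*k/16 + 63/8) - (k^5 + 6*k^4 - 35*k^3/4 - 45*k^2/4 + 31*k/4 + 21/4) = -k^5/2 - 11*k^4/4 + 99*k^3/8 + 23*k^2/16 - 319*k/16 + 21/8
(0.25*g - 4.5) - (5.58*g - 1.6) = -5.33*g - 2.9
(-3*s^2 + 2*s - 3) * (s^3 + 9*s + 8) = -3*s^5 + 2*s^4 - 30*s^3 - 6*s^2 - 11*s - 24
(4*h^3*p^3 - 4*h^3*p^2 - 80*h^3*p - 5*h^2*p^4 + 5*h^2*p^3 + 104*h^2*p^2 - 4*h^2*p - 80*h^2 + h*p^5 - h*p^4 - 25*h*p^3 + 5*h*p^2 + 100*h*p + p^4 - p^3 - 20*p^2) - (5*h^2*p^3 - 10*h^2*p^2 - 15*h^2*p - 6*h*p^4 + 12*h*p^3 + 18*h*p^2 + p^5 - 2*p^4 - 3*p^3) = 4*h^3*p^3 - 4*h^3*p^2 - 80*h^3*p - 5*h^2*p^4 + 114*h^2*p^2 + 11*h^2*p - 80*h^2 + h*p^5 + 5*h*p^4 - 37*h*p^3 - 13*h*p^2 + 100*h*p - p^5 + 3*p^4 + 2*p^3 - 20*p^2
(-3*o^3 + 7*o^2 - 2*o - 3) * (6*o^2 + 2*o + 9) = -18*o^5 + 36*o^4 - 25*o^3 + 41*o^2 - 24*o - 27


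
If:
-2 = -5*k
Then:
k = 2/5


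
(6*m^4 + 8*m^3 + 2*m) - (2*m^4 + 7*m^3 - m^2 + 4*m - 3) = 4*m^4 + m^3 + m^2 - 2*m + 3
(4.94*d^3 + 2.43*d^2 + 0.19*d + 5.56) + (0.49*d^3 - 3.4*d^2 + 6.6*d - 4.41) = 5.43*d^3 - 0.97*d^2 + 6.79*d + 1.15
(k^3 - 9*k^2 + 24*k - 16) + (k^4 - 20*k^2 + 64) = k^4 + k^3 - 29*k^2 + 24*k + 48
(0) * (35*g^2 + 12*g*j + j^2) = 0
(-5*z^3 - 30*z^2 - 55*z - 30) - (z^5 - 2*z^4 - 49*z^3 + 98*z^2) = -z^5 + 2*z^4 + 44*z^3 - 128*z^2 - 55*z - 30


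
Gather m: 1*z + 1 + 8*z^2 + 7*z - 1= 8*z^2 + 8*z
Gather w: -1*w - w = -2*w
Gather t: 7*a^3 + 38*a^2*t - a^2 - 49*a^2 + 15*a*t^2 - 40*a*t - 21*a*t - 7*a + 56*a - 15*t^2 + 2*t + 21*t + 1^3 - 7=7*a^3 - 50*a^2 + 49*a + t^2*(15*a - 15) + t*(38*a^2 - 61*a + 23) - 6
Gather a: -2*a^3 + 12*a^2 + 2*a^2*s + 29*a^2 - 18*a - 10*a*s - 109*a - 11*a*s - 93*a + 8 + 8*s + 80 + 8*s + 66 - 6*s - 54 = -2*a^3 + a^2*(2*s + 41) + a*(-21*s - 220) + 10*s + 100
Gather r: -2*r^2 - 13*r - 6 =-2*r^2 - 13*r - 6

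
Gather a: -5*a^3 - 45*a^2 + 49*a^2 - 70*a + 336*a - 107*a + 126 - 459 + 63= -5*a^3 + 4*a^2 + 159*a - 270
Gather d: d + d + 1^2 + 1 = 2*d + 2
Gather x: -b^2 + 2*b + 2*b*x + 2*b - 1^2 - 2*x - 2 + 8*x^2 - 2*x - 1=-b^2 + 4*b + 8*x^2 + x*(2*b - 4) - 4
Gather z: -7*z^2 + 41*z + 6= -7*z^2 + 41*z + 6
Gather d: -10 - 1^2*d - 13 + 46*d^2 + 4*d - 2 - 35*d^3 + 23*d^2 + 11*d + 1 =-35*d^3 + 69*d^2 + 14*d - 24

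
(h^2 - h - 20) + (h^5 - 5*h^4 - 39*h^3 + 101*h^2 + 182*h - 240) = h^5 - 5*h^4 - 39*h^3 + 102*h^2 + 181*h - 260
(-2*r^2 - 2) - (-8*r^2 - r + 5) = 6*r^2 + r - 7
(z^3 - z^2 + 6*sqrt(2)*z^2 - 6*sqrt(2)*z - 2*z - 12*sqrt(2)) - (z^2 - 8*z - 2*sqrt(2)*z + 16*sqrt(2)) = z^3 - 2*z^2 + 6*sqrt(2)*z^2 - 4*sqrt(2)*z + 6*z - 28*sqrt(2)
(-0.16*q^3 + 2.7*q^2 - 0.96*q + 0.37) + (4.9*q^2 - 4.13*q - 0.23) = -0.16*q^3 + 7.6*q^2 - 5.09*q + 0.14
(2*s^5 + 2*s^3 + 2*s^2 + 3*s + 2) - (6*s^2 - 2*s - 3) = 2*s^5 + 2*s^3 - 4*s^2 + 5*s + 5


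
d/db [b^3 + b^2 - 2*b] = 3*b^2 + 2*b - 2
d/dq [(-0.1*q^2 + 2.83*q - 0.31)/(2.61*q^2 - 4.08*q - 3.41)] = (-6.9783*q^2 + 2.3002*q - 10.9151)/(6.8121*q^4 - 21.2976*q^3 - 1.1538*q^2 + 27.8256*q + 11.6281)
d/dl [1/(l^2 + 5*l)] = (-2*l - 5)/(l^2*(l + 5)^2)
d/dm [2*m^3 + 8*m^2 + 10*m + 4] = 6*m^2 + 16*m + 10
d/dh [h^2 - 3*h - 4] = 2*h - 3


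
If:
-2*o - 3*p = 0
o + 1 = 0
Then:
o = -1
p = 2/3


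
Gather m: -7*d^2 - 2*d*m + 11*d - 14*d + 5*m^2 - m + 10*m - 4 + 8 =-7*d^2 - 3*d + 5*m^2 + m*(9 - 2*d) + 4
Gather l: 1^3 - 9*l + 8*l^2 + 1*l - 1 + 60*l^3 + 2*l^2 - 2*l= 60*l^3 + 10*l^2 - 10*l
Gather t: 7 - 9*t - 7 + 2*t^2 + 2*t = 2*t^2 - 7*t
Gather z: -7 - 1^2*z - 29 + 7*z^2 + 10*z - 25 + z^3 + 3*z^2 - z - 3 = z^3 + 10*z^2 + 8*z - 64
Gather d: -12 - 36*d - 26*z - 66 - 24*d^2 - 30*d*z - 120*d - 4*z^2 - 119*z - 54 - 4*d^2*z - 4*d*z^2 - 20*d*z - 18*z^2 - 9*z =d^2*(-4*z - 24) + d*(-4*z^2 - 50*z - 156) - 22*z^2 - 154*z - 132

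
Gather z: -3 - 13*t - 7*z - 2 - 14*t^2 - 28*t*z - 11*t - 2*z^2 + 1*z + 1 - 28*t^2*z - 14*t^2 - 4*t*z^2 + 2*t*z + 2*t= -28*t^2 - 22*t + z^2*(-4*t - 2) + z*(-28*t^2 - 26*t - 6) - 4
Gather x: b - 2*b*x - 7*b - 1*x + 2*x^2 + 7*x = -6*b + 2*x^2 + x*(6 - 2*b)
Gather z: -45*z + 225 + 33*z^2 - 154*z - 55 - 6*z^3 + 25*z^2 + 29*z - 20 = -6*z^3 + 58*z^2 - 170*z + 150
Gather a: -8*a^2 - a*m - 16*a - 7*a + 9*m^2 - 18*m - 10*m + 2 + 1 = -8*a^2 + a*(-m - 23) + 9*m^2 - 28*m + 3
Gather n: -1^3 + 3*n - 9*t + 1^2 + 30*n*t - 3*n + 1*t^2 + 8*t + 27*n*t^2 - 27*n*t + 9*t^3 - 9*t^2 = n*(27*t^2 + 3*t) + 9*t^3 - 8*t^2 - t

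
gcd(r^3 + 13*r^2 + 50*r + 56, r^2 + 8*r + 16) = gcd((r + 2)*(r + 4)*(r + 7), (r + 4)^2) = r + 4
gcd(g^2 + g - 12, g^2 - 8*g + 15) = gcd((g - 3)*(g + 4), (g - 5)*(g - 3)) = g - 3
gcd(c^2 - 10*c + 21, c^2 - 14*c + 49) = c - 7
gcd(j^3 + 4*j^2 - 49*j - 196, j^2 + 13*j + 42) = j + 7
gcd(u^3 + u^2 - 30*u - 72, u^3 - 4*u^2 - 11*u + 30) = u + 3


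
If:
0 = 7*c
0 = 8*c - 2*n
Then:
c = 0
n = 0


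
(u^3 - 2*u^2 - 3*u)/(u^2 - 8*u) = (u^2 - 2*u - 3)/(u - 8)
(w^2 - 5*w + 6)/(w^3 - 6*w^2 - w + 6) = (w^2 - 5*w + 6)/(w^3 - 6*w^2 - w + 6)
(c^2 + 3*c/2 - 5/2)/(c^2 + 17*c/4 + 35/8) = 4*(c - 1)/(4*c + 7)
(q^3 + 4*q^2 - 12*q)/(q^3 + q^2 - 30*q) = (q - 2)/(q - 5)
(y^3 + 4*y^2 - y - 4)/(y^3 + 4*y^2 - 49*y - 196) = (y^2 - 1)/(y^2 - 49)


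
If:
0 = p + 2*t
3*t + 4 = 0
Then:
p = 8/3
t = -4/3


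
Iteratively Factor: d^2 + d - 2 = (d - 1)*(d + 2)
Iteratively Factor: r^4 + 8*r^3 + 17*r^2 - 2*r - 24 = (r - 1)*(r^3 + 9*r^2 + 26*r + 24) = (r - 1)*(r + 4)*(r^2 + 5*r + 6) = (r - 1)*(r + 2)*(r + 4)*(r + 3)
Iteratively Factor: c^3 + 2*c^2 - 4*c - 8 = (c + 2)*(c^2 - 4) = (c - 2)*(c + 2)*(c + 2)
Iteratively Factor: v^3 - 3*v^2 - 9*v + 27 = (v - 3)*(v^2 - 9) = (v - 3)*(v + 3)*(v - 3)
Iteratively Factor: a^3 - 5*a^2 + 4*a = (a)*(a^2 - 5*a + 4) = a*(a - 4)*(a - 1)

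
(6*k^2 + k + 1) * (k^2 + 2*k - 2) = 6*k^4 + 13*k^3 - 9*k^2 - 2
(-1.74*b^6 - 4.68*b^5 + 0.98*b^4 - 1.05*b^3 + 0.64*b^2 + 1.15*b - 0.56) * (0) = 0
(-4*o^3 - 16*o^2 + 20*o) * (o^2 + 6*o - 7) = -4*o^5 - 40*o^4 - 48*o^3 + 232*o^2 - 140*o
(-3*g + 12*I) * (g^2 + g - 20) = -3*g^3 - 3*g^2 + 12*I*g^2 + 60*g + 12*I*g - 240*I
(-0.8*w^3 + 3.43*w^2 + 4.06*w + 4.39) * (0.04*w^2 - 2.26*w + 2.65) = -0.032*w^5 + 1.9452*w^4 - 9.7094*w^3 + 0.089500000000001*w^2 + 0.8376*w + 11.6335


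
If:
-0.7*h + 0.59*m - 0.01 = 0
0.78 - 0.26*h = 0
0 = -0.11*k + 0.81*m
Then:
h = 3.00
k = 26.33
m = 3.58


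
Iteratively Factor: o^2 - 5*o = (o)*(o - 5)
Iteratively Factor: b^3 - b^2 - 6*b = (b)*(b^2 - b - 6) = b*(b + 2)*(b - 3)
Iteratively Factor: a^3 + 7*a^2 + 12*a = (a + 4)*(a^2 + 3*a) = a*(a + 4)*(a + 3)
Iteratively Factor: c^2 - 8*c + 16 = (c - 4)*(c - 4)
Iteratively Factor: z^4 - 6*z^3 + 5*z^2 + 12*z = (z - 4)*(z^3 - 2*z^2 - 3*z) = (z - 4)*(z + 1)*(z^2 - 3*z) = (z - 4)*(z - 3)*(z + 1)*(z)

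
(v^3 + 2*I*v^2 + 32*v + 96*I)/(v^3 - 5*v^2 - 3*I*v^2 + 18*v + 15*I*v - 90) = (v^2 + 8*I*v - 16)/(v^2 + v*(-5 + 3*I) - 15*I)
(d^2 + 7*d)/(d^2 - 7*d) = (d + 7)/(d - 7)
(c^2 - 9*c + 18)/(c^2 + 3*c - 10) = (c^2 - 9*c + 18)/(c^2 + 3*c - 10)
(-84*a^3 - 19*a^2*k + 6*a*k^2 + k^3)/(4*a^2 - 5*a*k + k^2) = (-21*a^2 - 10*a*k - k^2)/(a - k)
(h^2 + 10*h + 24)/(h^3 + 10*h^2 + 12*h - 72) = (h + 4)/(h^2 + 4*h - 12)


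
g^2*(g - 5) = g^3 - 5*g^2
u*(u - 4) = u^2 - 4*u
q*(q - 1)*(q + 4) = q^3 + 3*q^2 - 4*q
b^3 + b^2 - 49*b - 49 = (b - 7)*(b + 1)*(b + 7)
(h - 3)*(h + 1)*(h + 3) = h^3 + h^2 - 9*h - 9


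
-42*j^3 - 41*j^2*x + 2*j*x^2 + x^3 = (-6*j + x)*(j + x)*(7*j + x)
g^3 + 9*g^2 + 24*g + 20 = (g + 2)^2*(g + 5)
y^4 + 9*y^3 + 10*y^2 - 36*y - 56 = (y - 2)*(y + 2)^2*(y + 7)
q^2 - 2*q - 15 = (q - 5)*(q + 3)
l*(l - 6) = l^2 - 6*l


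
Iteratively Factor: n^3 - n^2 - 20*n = (n + 4)*(n^2 - 5*n) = (n - 5)*(n + 4)*(n)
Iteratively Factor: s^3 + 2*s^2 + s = (s + 1)*(s^2 + s) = s*(s + 1)*(s + 1)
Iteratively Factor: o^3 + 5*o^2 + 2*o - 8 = (o + 4)*(o^2 + o - 2) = (o + 2)*(o + 4)*(o - 1)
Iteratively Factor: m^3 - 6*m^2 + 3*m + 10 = (m - 2)*(m^2 - 4*m - 5) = (m - 2)*(m + 1)*(m - 5)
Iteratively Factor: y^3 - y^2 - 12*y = (y - 4)*(y^2 + 3*y) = (y - 4)*(y + 3)*(y)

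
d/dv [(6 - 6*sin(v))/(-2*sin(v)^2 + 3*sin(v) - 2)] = 6*(4*sin(v) + cos(2*v) - 2)*cos(v)/(-3*sin(v) - cos(2*v) + 3)^2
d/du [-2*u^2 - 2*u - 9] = -4*u - 2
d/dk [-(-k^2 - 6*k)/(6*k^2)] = -1/k^2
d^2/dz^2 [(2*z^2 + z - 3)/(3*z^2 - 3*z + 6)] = 2*(3*z^3 - 21*z^2 + 3*z + 13)/(3*(z^6 - 3*z^5 + 9*z^4 - 13*z^3 + 18*z^2 - 12*z + 8))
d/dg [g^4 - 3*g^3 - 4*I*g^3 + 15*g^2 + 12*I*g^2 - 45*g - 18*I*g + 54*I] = 4*g^3 + g^2*(-9 - 12*I) + g*(30 + 24*I) - 45 - 18*I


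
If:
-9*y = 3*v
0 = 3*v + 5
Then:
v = -5/3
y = 5/9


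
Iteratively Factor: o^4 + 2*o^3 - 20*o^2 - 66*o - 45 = (o + 3)*(o^3 - o^2 - 17*o - 15) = (o + 3)^2*(o^2 - 4*o - 5) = (o + 1)*(o + 3)^2*(o - 5)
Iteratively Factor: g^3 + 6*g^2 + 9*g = (g + 3)*(g^2 + 3*g) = g*(g + 3)*(g + 3)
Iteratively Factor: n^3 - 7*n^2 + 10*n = (n - 2)*(n^2 - 5*n) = (n - 5)*(n - 2)*(n)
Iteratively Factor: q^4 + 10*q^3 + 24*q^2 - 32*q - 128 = (q + 4)*(q^3 + 6*q^2 - 32) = (q + 4)^2*(q^2 + 2*q - 8) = (q - 2)*(q + 4)^2*(q + 4)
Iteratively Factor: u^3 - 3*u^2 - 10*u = (u - 5)*(u^2 + 2*u) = (u - 5)*(u + 2)*(u)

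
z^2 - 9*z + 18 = (z - 6)*(z - 3)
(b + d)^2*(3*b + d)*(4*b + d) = 12*b^4 + 31*b^3*d + 27*b^2*d^2 + 9*b*d^3 + d^4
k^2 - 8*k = k*(k - 8)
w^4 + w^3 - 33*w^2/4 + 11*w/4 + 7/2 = (w - 2)*(w - 1)*(w + 1/2)*(w + 7/2)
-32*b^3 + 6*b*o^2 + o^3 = (-2*b + o)*(4*b + o)^2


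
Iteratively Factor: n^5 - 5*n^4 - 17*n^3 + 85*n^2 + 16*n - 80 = (n + 4)*(n^4 - 9*n^3 + 19*n^2 + 9*n - 20) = (n - 5)*(n + 4)*(n^3 - 4*n^2 - n + 4) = (n - 5)*(n - 1)*(n + 4)*(n^2 - 3*n - 4) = (n - 5)*(n - 4)*(n - 1)*(n + 4)*(n + 1)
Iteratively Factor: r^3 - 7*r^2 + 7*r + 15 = (r + 1)*(r^2 - 8*r + 15) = (r - 5)*(r + 1)*(r - 3)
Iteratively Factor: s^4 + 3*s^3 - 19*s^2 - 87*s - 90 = (s + 3)*(s^3 - 19*s - 30) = (s - 5)*(s + 3)*(s^2 + 5*s + 6) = (s - 5)*(s + 2)*(s + 3)*(s + 3)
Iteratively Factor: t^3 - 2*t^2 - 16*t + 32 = (t - 4)*(t^2 + 2*t - 8) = (t - 4)*(t + 4)*(t - 2)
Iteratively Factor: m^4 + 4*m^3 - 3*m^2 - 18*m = (m + 3)*(m^3 + m^2 - 6*m) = (m - 2)*(m + 3)*(m^2 + 3*m) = (m - 2)*(m + 3)^2*(m)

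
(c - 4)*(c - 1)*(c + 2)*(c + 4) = c^4 + c^3 - 18*c^2 - 16*c + 32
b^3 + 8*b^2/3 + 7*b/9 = b*(b + 1/3)*(b + 7/3)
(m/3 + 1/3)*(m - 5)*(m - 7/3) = m^3/3 - 19*m^2/9 + 13*m/9 + 35/9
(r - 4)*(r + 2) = r^2 - 2*r - 8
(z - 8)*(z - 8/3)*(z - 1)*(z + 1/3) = z^4 - 34*z^3/3 + 253*z^2/9 - 32*z/3 - 64/9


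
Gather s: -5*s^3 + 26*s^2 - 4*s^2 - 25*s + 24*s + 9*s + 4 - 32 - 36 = -5*s^3 + 22*s^2 + 8*s - 64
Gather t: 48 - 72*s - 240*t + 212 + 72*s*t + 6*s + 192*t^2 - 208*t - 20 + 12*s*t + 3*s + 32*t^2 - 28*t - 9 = -63*s + 224*t^2 + t*(84*s - 476) + 231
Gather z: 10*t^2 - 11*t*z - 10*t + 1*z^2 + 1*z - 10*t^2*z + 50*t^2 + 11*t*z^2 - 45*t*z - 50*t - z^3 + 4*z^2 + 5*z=60*t^2 - 60*t - z^3 + z^2*(11*t + 5) + z*(-10*t^2 - 56*t + 6)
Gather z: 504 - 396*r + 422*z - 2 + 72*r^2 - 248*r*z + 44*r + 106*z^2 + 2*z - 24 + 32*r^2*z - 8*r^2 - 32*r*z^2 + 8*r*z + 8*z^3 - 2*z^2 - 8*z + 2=64*r^2 - 352*r + 8*z^3 + z^2*(104 - 32*r) + z*(32*r^2 - 240*r + 416) + 480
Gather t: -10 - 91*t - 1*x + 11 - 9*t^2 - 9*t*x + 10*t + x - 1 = -9*t^2 + t*(-9*x - 81)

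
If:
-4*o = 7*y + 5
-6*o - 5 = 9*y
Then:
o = 5/3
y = -5/3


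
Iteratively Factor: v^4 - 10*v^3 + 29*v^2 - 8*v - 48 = (v - 4)*(v^3 - 6*v^2 + 5*v + 12) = (v - 4)*(v + 1)*(v^2 - 7*v + 12) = (v - 4)^2*(v + 1)*(v - 3)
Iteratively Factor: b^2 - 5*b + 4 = (b - 4)*(b - 1)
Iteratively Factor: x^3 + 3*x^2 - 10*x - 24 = (x + 2)*(x^2 + x - 12) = (x + 2)*(x + 4)*(x - 3)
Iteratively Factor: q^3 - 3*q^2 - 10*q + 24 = (q - 4)*(q^2 + q - 6) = (q - 4)*(q - 2)*(q + 3)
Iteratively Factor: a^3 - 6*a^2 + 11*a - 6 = (a - 2)*(a^2 - 4*a + 3) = (a - 2)*(a - 1)*(a - 3)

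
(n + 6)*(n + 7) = n^2 + 13*n + 42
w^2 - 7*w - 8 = (w - 8)*(w + 1)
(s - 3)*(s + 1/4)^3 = s^4 - 9*s^3/4 - 33*s^2/16 - 35*s/64 - 3/64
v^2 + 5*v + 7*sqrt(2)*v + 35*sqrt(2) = (v + 5)*(v + 7*sqrt(2))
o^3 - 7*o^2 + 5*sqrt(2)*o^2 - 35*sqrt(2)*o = o*(o - 7)*(o + 5*sqrt(2))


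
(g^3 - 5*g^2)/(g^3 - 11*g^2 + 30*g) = g/(g - 6)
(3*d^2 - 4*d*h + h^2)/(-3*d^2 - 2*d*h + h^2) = (-d + h)/(d + h)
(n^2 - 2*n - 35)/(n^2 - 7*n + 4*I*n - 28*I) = (n + 5)/(n + 4*I)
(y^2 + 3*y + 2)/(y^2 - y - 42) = (y^2 + 3*y + 2)/(y^2 - y - 42)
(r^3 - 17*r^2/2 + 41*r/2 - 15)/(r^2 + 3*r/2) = (2*r^3 - 17*r^2 + 41*r - 30)/(r*(2*r + 3))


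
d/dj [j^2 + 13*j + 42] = 2*j + 13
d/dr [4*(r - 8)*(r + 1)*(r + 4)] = 12*r^2 - 24*r - 144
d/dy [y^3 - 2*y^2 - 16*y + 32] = 3*y^2 - 4*y - 16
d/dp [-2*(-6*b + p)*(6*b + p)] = -4*p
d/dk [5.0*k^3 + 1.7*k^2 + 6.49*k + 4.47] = 15.0*k^2 + 3.4*k + 6.49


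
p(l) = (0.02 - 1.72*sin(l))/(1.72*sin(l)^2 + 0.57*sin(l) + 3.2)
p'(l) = (0.02 - 1.72*sin(l))*(-3.44*sin(l)*cos(l) - 0.57*cos(l))/(1.72*sin(l)^2 + 0.57*sin(l) + 3.2)^2 - 1.72*cos(l)/(1.72*sin(l)^2 + 0.57*sin(l) + 3.2)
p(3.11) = -0.01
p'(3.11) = 0.53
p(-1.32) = 0.40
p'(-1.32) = -0.04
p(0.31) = -0.14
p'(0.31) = -0.40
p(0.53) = -0.22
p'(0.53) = -0.27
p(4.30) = 0.39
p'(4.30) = 0.07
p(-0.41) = 0.22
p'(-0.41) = -0.44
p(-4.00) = -0.28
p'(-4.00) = 0.12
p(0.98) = -0.29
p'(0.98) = -0.08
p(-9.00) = 0.22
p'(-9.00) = 0.43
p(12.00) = 0.28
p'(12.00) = -0.34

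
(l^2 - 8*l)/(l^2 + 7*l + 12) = l*(l - 8)/(l^2 + 7*l + 12)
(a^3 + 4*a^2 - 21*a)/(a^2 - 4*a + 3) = a*(a + 7)/(a - 1)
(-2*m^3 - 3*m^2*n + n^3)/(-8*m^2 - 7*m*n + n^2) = (2*m^2 + m*n - n^2)/(8*m - n)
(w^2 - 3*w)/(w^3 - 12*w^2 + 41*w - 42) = w/(w^2 - 9*w + 14)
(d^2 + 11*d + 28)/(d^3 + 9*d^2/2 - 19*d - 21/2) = 2*(d + 4)/(2*d^2 - 5*d - 3)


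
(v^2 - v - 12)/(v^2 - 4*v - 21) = (v - 4)/(v - 7)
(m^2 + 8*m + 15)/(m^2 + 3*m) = (m + 5)/m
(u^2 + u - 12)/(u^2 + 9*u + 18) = (u^2 + u - 12)/(u^2 + 9*u + 18)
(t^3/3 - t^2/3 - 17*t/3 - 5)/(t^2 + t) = t/3 - 2/3 - 5/t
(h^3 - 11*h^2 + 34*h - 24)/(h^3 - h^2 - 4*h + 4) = (h^2 - 10*h + 24)/(h^2 - 4)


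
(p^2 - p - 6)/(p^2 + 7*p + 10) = (p - 3)/(p + 5)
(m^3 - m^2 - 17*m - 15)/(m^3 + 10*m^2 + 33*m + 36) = (m^2 - 4*m - 5)/(m^2 + 7*m + 12)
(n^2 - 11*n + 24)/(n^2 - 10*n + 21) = (n - 8)/(n - 7)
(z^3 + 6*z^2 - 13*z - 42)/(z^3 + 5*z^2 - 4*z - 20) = (z^2 + 4*z - 21)/(z^2 + 3*z - 10)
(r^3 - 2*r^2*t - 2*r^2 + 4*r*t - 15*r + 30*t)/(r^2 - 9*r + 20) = (r^2 - 2*r*t + 3*r - 6*t)/(r - 4)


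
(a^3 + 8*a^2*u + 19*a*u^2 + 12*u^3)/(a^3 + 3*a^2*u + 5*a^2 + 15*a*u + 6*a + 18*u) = (a^2 + 5*a*u + 4*u^2)/(a^2 + 5*a + 6)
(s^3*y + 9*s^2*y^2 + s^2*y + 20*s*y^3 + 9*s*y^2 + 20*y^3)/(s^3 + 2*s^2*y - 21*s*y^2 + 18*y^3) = y*(s^3 + 9*s^2*y + s^2 + 20*s*y^2 + 9*s*y + 20*y^2)/(s^3 + 2*s^2*y - 21*s*y^2 + 18*y^3)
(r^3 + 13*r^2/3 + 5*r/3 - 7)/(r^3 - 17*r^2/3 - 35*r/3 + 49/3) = (r + 3)/(r - 7)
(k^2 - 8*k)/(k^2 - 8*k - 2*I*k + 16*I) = k/(k - 2*I)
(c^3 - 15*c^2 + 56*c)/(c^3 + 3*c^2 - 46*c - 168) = c*(c - 8)/(c^2 + 10*c + 24)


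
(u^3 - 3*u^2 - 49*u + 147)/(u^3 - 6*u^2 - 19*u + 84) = (u + 7)/(u + 4)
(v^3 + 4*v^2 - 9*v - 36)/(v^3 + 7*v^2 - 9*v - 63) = (v + 4)/(v + 7)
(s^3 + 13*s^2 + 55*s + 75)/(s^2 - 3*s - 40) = (s^2 + 8*s + 15)/(s - 8)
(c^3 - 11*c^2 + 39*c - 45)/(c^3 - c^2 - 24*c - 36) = (-c^3 + 11*c^2 - 39*c + 45)/(-c^3 + c^2 + 24*c + 36)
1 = 1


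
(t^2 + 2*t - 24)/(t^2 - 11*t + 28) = (t + 6)/(t - 7)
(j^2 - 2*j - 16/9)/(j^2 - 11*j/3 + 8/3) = (j + 2/3)/(j - 1)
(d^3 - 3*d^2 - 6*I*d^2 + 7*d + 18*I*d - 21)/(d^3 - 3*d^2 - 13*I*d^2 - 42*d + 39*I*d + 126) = (d + I)/(d - 6*I)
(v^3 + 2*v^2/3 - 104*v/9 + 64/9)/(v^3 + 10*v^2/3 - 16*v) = (3*v^2 + 10*v - 8)/(3*v*(v + 6))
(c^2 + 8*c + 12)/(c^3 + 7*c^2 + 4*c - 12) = 1/(c - 1)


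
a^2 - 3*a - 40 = (a - 8)*(a + 5)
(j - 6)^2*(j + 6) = j^3 - 6*j^2 - 36*j + 216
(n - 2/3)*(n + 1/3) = n^2 - n/3 - 2/9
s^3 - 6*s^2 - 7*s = s*(s - 7)*(s + 1)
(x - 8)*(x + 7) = x^2 - x - 56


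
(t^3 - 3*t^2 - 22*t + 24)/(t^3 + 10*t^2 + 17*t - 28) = (t - 6)/(t + 7)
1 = 1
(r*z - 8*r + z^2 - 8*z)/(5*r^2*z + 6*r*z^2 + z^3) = (z - 8)/(z*(5*r + z))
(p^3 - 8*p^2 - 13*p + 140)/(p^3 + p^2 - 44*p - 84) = (p^2 - p - 20)/(p^2 + 8*p + 12)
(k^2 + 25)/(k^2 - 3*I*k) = (k^2 + 25)/(k*(k - 3*I))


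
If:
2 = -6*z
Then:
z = -1/3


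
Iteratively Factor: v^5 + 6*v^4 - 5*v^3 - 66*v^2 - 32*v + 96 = (v + 4)*(v^4 + 2*v^3 - 13*v^2 - 14*v + 24) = (v - 1)*(v + 4)*(v^3 + 3*v^2 - 10*v - 24) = (v - 3)*(v - 1)*(v + 4)*(v^2 + 6*v + 8) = (v - 3)*(v - 1)*(v + 4)^2*(v + 2)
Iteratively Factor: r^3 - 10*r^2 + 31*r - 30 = (r - 2)*(r^2 - 8*r + 15) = (r - 3)*(r - 2)*(r - 5)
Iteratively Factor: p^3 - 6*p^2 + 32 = (p - 4)*(p^2 - 2*p - 8) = (p - 4)^2*(p + 2)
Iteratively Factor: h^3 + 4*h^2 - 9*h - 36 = (h - 3)*(h^2 + 7*h + 12) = (h - 3)*(h + 3)*(h + 4)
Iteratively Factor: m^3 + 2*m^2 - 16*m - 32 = (m + 4)*(m^2 - 2*m - 8) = (m + 2)*(m + 4)*(m - 4)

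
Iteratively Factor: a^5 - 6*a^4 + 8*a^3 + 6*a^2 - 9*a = (a + 1)*(a^4 - 7*a^3 + 15*a^2 - 9*a) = (a - 3)*(a + 1)*(a^3 - 4*a^2 + 3*a) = (a - 3)^2*(a + 1)*(a^2 - a) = (a - 3)^2*(a - 1)*(a + 1)*(a)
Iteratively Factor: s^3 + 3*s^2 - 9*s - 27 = (s + 3)*(s^2 - 9) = (s + 3)^2*(s - 3)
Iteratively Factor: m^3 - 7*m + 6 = (m - 2)*(m^2 + 2*m - 3) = (m - 2)*(m + 3)*(m - 1)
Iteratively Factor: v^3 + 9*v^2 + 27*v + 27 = (v + 3)*(v^2 + 6*v + 9) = (v + 3)^2*(v + 3)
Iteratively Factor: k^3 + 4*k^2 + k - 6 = (k + 2)*(k^2 + 2*k - 3) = (k - 1)*(k + 2)*(k + 3)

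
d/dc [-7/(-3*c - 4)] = -21/(3*c + 4)^2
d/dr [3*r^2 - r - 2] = 6*r - 1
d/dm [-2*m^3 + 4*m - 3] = 4 - 6*m^2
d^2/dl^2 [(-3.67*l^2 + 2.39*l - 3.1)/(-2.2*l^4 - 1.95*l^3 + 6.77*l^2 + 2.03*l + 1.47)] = (106.5768*l^8 - 44.3454*l^7 + 273.26271*l^6 + 754.70475*l^5 - 192.34824*l^4 - 1056.354476*l^3 + 597.816582*l^2 + 451.648806*l - 6.027196)/(10.648*l^12 + 28.314*l^11 - 73.2039*l^10 - 196.320525*l^9 + 151.671765*l^8 + 388.53636*l^7 - 7.70046799999994*l^6 - 99.187746*l^5 - 236.642658*l^4 - 116.938304*l^3 - 62.061048*l^2 - 13.159881*l - 3.176523)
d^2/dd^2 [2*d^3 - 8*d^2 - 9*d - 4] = 12*d - 16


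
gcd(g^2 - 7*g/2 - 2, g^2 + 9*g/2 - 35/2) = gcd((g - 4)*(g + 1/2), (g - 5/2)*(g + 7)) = 1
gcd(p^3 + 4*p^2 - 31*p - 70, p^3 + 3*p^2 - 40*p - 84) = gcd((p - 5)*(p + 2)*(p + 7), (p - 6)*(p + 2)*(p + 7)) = p^2 + 9*p + 14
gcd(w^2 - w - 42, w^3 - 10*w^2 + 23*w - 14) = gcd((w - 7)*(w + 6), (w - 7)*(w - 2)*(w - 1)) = w - 7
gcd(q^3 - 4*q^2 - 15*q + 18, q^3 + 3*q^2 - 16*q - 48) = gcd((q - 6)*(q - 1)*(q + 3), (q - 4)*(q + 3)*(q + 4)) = q + 3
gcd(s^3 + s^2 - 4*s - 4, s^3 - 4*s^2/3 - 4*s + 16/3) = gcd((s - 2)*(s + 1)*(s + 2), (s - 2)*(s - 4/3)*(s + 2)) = s^2 - 4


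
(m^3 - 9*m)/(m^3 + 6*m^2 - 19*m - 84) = m*(m - 3)/(m^2 + 3*m - 28)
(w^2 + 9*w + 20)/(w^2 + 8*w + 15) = (w + 4)/(w + 3)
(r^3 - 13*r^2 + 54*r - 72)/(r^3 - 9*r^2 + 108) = (r^2 - 7*r + 12)/(r^2 - 3*r - 18)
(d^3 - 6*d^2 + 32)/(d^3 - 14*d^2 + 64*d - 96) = (d + 2)/(d - 6)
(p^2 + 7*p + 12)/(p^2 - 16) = (p + 3)/(p - 4)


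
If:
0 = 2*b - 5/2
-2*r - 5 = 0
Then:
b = 5/4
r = -5/2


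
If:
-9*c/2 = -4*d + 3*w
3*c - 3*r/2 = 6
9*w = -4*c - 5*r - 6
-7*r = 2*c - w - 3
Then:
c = 293/158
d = 1377/1264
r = -23/79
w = -105/79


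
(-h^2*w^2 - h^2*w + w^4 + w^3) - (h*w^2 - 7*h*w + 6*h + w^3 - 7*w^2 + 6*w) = -h^2*w^2 - h^2*w - h*w^2 + 7*h*w - 6*h + w^4 + 7*w^2 - 6*w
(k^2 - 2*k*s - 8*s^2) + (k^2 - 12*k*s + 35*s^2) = 2*k^2 - 14*k*s + 27*s^2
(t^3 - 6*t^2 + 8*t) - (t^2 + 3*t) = t^3 - 7*t^2 + 5*t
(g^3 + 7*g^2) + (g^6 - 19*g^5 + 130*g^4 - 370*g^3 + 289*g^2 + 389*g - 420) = g^6 - 19*g^5 + 130*g^4 - 369*g^3 + 296*g^2 + 389*g - 420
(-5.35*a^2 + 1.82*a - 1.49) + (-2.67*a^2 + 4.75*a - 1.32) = -8.02*a^2 + 6.57*a - 2.81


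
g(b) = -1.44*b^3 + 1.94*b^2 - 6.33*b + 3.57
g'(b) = -4.32*b^2 + 3.88*b - 6.33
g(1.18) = -3.56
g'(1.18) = -7.77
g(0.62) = 0.05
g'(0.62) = -5.59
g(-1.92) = 33.07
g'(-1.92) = -29.70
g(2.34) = -19.07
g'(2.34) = -20.91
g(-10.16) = 1778.37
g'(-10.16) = -491.69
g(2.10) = -14.50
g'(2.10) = -17.23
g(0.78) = -0.87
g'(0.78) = -5.93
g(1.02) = -2.40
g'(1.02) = -6.87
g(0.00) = 3.57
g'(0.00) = -6.33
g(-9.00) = 1267.44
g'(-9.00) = -391.17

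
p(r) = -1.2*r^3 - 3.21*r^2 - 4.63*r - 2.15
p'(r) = -3.6*r^2 - 6.42*r - 4.63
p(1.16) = -13.71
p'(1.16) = -16.92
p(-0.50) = -0.49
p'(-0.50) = -2.32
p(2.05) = -35.47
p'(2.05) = -32.92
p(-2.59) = 9.16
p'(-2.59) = -12.15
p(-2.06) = 4.26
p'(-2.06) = -6.68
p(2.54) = -54.28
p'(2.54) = -44.16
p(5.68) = -351.91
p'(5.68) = -157.24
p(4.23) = -170.00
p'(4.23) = -96.20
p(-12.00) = 1664.77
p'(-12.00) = -445.99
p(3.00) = -77.33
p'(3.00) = -56.29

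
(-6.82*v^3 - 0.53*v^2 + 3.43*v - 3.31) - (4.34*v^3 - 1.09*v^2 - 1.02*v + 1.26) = -11.16*v^3 + 0.56*v^2 + 4.45*v - 4.57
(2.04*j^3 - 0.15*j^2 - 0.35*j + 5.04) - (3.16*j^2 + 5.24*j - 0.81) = 2.04*j^3 - 3.31*j^2 - 5.59*j + 5.85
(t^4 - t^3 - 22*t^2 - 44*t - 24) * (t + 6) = t^5 + 5*t^4 - 28*t^3 - 176*t^2 - 288*t - 144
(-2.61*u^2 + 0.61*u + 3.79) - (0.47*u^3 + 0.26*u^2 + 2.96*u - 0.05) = -0.47*u^3 - 2.87*u^2 - 2.35*u + 3.84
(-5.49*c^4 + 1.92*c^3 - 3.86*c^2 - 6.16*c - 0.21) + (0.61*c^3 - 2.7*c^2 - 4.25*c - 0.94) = -5.49*c^4 + 2.53*c^3 - 6.56*c^2 - 10.41*c - 1.15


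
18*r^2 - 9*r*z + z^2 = (-6*r + z)*(-3*r + z)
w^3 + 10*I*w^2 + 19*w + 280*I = (w - 5*I)*(w + 7*I)*(w + 8*I)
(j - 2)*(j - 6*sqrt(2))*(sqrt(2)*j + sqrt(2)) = sqrt(2)*j^3 - 12*j^2 - sqrt(2)*j^2 - 2*sqrt(2)*j + 12*j + 24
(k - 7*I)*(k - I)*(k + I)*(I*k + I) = I*k^4 + 7*k^3 + I*k^3 + 7*k^2 + I*k^2 + 7*k + I*k + 7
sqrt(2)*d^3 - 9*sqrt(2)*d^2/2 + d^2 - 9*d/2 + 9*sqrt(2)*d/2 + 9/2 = (d - 3)*(d - 3/2)*(sqrt(2)*d + 1)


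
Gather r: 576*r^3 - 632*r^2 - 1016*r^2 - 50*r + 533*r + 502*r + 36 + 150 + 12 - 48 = 576*r^3 - 1648*r^2 + 985*r + 150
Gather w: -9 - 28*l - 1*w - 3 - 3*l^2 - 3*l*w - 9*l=-3*l^2 - 37*l + w*(-3*l - 1) - 12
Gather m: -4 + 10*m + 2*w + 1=10*m + 2*w - 3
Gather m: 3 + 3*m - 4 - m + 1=2*m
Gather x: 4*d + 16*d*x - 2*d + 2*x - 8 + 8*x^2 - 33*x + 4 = 2*d + 8*x^2 + x*(16*d - 31) - 4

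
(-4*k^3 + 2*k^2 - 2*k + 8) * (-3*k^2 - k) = 12*k^5 - 2*k^4 + 4*k^3 - 22*k^2 - 8*k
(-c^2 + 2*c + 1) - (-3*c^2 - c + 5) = 2*c^2 + 3*c - 4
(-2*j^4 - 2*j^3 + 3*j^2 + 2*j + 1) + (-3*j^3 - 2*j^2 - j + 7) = -2*j^4 - 5*j^3 + j^2 + j + 8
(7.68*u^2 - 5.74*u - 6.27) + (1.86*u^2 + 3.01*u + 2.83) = 9.54*u^2 - 2.73*u - 3.44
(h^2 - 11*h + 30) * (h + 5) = h^3 - 6*h^2 - 25*h + 150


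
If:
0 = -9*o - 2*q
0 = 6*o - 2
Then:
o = 1/3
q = -3/2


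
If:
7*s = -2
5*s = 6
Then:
No Solution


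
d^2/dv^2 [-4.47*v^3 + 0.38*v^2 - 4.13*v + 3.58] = 0.76 - 26.82*v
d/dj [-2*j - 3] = -2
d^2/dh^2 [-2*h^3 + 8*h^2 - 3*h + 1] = 16 - 12*h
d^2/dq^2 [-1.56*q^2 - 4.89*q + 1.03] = -3.12000000000000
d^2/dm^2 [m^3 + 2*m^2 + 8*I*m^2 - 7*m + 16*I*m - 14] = 6*m + 4 + 16*I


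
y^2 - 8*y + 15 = (y - 5)*(y - 3)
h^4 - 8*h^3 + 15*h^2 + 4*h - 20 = (h - 5)*(h - 2)^2*(h + 1)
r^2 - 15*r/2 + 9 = (r - 6)*(r - 3/2)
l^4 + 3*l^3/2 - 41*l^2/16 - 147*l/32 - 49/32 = (l - 7/4)*(l + 1/2)*(l + 1)*(l + 7/4)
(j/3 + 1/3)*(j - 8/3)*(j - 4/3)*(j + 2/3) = j^4/3 - 7*j^3/9 - 22*j^2/27 + 88*j/81 + 64/81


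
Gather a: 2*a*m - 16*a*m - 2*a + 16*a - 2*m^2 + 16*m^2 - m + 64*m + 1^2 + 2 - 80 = a*(14 - 14*m) + 14*m^2 + 63*m - 77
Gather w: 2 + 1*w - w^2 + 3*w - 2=-w^2 + 4*w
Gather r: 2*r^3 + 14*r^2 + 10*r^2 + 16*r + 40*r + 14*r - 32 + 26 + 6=2*r^3 + 24*r^2 + 70*r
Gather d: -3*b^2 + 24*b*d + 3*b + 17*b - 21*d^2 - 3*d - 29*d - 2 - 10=-3*b^2 + 20*b - 21*d^2 + d*(24*b - 32) - 12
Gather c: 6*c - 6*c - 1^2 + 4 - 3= 0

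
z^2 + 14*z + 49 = (z + 7)^2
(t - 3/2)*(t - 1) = t^2 - 5*t/2 + 3/2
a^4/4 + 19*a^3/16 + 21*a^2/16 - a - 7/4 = (a/4 + 1/2)*(a - 1)*(a + 7/4)*(a + 2)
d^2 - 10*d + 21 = (d - 7)*(d - 3)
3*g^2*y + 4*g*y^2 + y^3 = y*(g + y)*(3*g + y)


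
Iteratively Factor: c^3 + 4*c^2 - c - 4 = (c - 1)*(c^2 + 5*c + 4) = (c - 1)*(c + 4)*(c + 1)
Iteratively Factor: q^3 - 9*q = (q - 3)*(q^2 + 3*q) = (q - 3)*(q + 3)*(q)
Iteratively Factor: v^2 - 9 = (v - 3)*(v + 3)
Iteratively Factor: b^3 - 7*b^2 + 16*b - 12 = (b - 2)*(b^2 - 5*b + 6) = (b - 2)^2*(b - 3)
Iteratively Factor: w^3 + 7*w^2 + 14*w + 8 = (w + 1)*(w^2 + 6*w + 8) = (w + 1)*(w + 4)*(w + 2)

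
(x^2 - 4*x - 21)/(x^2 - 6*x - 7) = (x + 3)/(x + 1)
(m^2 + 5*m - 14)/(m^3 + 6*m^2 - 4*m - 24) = (m + 7)/(m^2 + 8*m + 12)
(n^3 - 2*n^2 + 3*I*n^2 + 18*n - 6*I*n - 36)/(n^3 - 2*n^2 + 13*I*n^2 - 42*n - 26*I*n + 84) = (n - 3*I)/(n + 7*I)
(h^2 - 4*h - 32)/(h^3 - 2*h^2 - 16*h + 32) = (h - 8)/(h^2 - 6*h + 8)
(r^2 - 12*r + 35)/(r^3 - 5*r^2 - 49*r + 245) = 1/(r + 7)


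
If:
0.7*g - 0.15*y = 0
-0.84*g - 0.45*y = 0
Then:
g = 0.00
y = 0.00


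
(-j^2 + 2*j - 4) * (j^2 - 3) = -j^4 + 2*j^3 - j^2 - 6*j + 12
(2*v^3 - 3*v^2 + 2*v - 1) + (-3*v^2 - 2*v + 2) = 2*v^3 - 6*v^2 + 1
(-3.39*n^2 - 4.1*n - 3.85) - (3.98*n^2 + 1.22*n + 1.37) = -7.37*n^2 - 5.32*n - 5.22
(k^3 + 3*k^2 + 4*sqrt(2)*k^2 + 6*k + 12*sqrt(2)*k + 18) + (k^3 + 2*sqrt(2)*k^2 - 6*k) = 2*k^3 + 3*k^2 + 6*sqrt(2)*k^2 + 12*sqrt(2)*k + 18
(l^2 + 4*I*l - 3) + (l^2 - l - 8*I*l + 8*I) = 2*l^2 - l - 4*I*l - 3 + 8*I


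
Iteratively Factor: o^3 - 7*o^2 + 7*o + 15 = (o + 1)*(o^2 - 8*o + 15) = (o - 3)*(o + 1)*(o - 5)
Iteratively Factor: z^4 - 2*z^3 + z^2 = (z - 1)*(z^3 - z^2) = z*(z - 1)*(z^2 - z) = z^2*(z - 1)*(z - 1)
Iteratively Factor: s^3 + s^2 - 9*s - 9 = (s + 1)*(s^2 - 9) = (s - 3)*(s + 1)*(s + 3)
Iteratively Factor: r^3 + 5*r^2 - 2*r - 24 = (r - 2)*(r^2 + 7*r + 12) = (r - 2)*(r + 4)*(r + 3)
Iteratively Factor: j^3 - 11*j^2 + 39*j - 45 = (j - 3)*(j^2 - 8*j + 15) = (j - 3)^2*(j - 5)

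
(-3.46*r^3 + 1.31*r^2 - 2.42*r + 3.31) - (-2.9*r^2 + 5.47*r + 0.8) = -3.46*r^3 + 4.21*r^2 - 7.89*r + 2.51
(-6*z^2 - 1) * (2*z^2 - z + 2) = -12*z^4 + 6*z^3 - 14*z^2 + z - 2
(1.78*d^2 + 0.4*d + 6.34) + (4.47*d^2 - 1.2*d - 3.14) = 6.25*d^2 - 0.8*d + 3.2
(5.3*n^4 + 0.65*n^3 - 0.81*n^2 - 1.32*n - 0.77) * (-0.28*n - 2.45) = -1.484*n^5 - 13.167*n^4 - 1.3657*n^3 + 2.3541*n^2 + 3.4496*n + 1.8865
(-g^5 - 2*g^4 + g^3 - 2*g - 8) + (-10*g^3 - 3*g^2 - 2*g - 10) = -g^5 - 2*g^4 - 9*g^3 - 3*g^2 - 4*g - 18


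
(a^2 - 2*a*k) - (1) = a^2 - 2*a*k - 1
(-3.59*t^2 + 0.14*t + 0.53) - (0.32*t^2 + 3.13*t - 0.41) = -3.91*t^2 - 2.99*t + 0.94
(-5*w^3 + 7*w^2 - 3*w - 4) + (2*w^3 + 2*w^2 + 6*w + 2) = -3*w^3 + 9*w^2 + 3*w - 2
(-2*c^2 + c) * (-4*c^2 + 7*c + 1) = 8*c^4 - 18*c^3 + 5*c^2 + c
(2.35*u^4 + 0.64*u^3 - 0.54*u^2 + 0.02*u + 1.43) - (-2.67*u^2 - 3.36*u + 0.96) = 2.35*u^4 + 0.64*u^3 + 2.13*u^2 + 3.38*u + 0.47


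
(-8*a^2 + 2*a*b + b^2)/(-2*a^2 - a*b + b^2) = (4*a + b)/(a + b)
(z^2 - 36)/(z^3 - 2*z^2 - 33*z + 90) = (z - 6)/(z^2 - 8*z + 15)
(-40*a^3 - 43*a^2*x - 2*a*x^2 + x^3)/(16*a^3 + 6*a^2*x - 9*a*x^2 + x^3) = (5*a + x)/(-2*a + x)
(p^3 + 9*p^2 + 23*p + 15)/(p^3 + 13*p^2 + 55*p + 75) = (p + 1)/(p + 5)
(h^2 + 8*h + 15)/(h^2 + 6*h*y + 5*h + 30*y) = (h + 3)/(h + 6*y)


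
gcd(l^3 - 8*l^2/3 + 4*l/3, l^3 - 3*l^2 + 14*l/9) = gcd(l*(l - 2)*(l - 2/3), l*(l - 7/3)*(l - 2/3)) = l^2 - 2*l/3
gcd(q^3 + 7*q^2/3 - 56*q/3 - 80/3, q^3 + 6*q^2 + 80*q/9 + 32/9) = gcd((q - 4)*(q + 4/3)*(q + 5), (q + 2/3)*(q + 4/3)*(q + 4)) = q + 4/3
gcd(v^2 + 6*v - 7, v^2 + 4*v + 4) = 1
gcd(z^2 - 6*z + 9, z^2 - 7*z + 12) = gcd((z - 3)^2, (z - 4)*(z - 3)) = z - 3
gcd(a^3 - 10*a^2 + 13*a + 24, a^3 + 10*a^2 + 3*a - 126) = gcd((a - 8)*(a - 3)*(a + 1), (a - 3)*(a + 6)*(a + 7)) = a - 3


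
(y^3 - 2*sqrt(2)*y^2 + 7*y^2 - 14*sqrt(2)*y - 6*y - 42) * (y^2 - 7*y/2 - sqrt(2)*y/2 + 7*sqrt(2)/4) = y^5 - 5*sqrt(2)*y^4/2 + 7*y^4/2 - 57*y^3/2 - 35*sqrt(2)*y^3/4 - 14*y^2 + 257*sqrt(2)*y^2/4 + 21*sqrt(2)*y/2 + 98*y - 147*sqrt(2)/2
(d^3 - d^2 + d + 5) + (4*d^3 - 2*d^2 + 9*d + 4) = 5*d^3 - 3*d^2 + 10*d + 9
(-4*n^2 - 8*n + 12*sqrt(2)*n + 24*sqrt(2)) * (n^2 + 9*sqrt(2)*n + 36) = -4*n^4 - 24*sqrt(2)*n^3 - 8*n^3 - 48*sqrt(2)*n^2 + 72*n^2 + 144*n + 432*sqrt(2)*n + 864*sqrt(2)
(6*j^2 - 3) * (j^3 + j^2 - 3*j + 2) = 6*j^5 + 6*j^4 - 21*j^3 + 9*j^2 + 9*j - 6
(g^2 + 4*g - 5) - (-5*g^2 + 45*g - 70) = 6*g^2 - 41*g + 65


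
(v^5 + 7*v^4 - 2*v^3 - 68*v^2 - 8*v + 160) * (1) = v^5 + 7*v^4 - 2*v^3 - 68*v^2 - 8*v + 160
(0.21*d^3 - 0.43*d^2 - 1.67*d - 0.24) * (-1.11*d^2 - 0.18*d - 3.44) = -0.2331*d^5 + 0.4395*d^4 + 1.2087*d^3 + 2.0462*d^2 + 5.788*d + 0.8256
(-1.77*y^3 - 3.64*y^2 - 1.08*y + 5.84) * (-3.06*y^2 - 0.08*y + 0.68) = 5.4162*y^5 + 11.28*y^4 + 2.3924*y^3 - 20.2592*y^2 - 1.2016*y + 3.9712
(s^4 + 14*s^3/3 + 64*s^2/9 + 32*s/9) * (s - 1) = s^5 + 11*s^4/3 + 22*s^3/9 - 32*s^2/9 - 32*s/9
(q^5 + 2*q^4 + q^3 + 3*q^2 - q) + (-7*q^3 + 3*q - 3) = q^5 + 2*q^4 - 6*q^3 + 3*q^2 + 2*q - 3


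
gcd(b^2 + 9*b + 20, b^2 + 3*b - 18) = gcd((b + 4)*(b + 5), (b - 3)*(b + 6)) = 1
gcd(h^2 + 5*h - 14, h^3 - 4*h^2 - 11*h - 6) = 1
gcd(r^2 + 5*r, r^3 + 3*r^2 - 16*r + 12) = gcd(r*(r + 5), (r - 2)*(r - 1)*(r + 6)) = 1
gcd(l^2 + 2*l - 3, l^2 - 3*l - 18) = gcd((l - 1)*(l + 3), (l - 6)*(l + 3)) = l + 3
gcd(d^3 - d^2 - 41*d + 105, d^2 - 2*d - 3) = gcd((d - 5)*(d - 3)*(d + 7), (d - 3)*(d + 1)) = d - 3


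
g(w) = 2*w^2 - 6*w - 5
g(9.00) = 103.00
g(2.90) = -5.58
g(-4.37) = 59.41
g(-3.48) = 40.10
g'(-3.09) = -18.36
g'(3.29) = 7.16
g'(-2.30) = -15.20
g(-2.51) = 22.66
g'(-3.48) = -19.92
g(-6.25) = 110.62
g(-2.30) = 19.38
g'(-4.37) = -23.48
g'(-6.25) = -31.00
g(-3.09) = 32.64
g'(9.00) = 30.00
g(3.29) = -3.09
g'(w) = 4*w - 6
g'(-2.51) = -16.04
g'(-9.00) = -42.00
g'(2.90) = 5.60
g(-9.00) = 211.00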